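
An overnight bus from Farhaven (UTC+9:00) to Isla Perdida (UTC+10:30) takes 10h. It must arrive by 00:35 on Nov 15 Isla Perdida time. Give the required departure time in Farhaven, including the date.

13:05 on Nov 14

Target arrival in UTC: 00:35 − 10:30 = 14:05 on Nov 14.
Subtract 10 hours → departure 04:05 UTC on Nov 14.
Farhaven is UTC+9:00: 04:05 + 9:00 = 13:05 on Nov 14.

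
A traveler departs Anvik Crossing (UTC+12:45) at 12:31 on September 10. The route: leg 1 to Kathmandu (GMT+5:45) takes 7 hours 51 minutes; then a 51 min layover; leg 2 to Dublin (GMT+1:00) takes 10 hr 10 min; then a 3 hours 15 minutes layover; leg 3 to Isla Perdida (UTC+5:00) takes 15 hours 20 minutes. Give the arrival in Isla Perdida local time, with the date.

18:13 on September 11

Convert departure to UTC: 12:31 − 12:45 = 23:46 UTC on Sep 9.
Add 7 hours 51 minutes leg 1 → 07:37 UTC (Sep 10).
Add 51 minutes layover in Kathmandu → 08:28 UTC.
Add 10 hours 10 minutes leg 2 → 18:38 UTC.
Add 3 hours 15 minutes layover in Dublin → 21:53 UTC.
Add 15 hours 20 minutes leg 3 → 13:13 UTC (Sep 11).
Isla Perdida is UTC+5:00, so local arrival = 13:13 + 5:00 = 18:13 on Sep 11.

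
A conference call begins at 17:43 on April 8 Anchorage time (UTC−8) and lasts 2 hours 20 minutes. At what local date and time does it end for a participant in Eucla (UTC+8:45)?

12:48 on Apr 9

Eucla is 16:45 ahead of Anchorage.
After 2 hours 20 minutes it is 20:03 in Anchorage.
Shift by the zone difference: 20:03 + 16:45 = 12:48 on Apr 9 in Eucla.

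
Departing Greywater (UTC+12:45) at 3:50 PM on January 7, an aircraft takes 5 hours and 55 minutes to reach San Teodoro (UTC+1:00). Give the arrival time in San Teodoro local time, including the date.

10:00 AM on January 7

Convert departure to UTC: 3:50 PM − 12:45 = 3:05 AM UTC on Jan 7.
Add 5 hours and 55 minutes travel time → 9:00 AM UTC.
San Teodoro is UTC+1:00, so local arrival = 9:00 AM + 1:00 = 10:00 AM on Jan 7.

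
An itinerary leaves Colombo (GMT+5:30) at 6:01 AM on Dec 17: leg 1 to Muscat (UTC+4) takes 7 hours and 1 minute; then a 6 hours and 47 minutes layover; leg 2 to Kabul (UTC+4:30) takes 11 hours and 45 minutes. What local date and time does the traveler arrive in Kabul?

6:34 AM on Dec 18

Convert departure to UTC: 6:01 AM − 5:30 = 12:31 AM UTC on Dec 17.
Add 7 hours and 1 minute leg 1 → 7:32 AM UTC.
Add 6 hours and 47 minutes layover in Muscat → 2:19 PM UTC.
Add 11 hours and 45 minutes leg 2 → 2:04 AM UTC (Dec 18).
Kabul is UTC+4:30, so local arrival = 2:04 AM + 4:30 = 6:34 AM on Dec 18.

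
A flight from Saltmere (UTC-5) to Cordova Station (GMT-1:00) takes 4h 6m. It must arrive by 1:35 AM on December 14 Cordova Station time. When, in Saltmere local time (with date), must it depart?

Target arrival in UTC: 1:35 AM + 1:00 = 2:35 AM on Dec 14.
Subtract 4 hours and 6 minutes → departure 10:29 PM UTC on Dec 13.
Saltmere is UTC−5:00: 10:29 PM − 5:00 = 5:29 PM on Dec 13.

5:29 PM on December 13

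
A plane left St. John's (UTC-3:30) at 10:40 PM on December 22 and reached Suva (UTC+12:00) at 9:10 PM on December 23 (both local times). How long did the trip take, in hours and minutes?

7 hours

Suva is 15:30 ahead of St. John's.
Clock-face elapsed time (ignoring zones) is 22 hours 30 minutes.
Actual elapsed = 22 hours 30 minutes − 15:30 = 7 hours.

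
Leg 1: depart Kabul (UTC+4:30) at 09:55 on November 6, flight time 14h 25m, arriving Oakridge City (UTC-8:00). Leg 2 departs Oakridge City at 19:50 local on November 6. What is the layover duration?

8 hours

Convert departure to UTC: 09:55 − 4:30 = 05:25 UTC on Nov 6.
Add 14 hours 25 minutes flight time → 19:50 UTC.
Oakridge City is UTC−8:00, so local arrival = 19:50 − 8:00 = 11:50 on Nov 6.
Layover = 19:50 − 11:50 = 8 hours.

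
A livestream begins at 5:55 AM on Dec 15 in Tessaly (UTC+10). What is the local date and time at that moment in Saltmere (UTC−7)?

12:55 PM on December 14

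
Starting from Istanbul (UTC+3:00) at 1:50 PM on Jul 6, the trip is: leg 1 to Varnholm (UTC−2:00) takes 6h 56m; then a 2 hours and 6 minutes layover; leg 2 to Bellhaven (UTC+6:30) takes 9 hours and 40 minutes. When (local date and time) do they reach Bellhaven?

12:02 PM on July 7

Convert departure to UTC: 1:50 PM − 3:00 = 10:50 AM UTC on Jul 6.
Add 6 hours 56 minutes leg 1 → 5:46 PM UTC.
Add 2 hours 6 minutes layover in Varnholm → 7:52 PM UTC.
Add 9 hours and 40 minutes leg 2 → 5:32 AM UTC (Jul 7).
Bellhaven is UTC+6:30, so local arrival = 5:32 AM + 6:30 = 12:02 PM on Jul 7.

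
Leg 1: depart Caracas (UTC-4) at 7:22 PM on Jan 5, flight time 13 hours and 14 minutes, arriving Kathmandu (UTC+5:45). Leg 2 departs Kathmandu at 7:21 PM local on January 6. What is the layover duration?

1 hour

Convert departure to UTC: 7:22 PM + 4:00 = 11:22 PM UTC on Jan 5.
Add 13 hours and 14 minutes flight time → 12:36 PM UTC (Jan 6).
Kathmandu is UTC+5:45, so local arrival = 12:36 PM + 5:45 = 6:21 PM on Jan 6.
Layover = 7:21 PM − 6:21 PM = 1 hour.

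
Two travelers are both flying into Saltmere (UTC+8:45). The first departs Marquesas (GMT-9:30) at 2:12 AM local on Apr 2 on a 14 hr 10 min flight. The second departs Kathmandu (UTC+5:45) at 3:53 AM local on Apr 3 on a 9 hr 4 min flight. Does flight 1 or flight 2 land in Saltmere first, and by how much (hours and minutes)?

the first, by 5 hours 20 minutes

Flight 1 in UTC: 2:12 AM + 9:30 = 11:42 AM on Apr 2.
+14 hours and 10 minutes → arrive 1:52 AM UTC on Apr 3.
Flight 2 in UTC: 3:53 AM − 5:45 = 10:08 PM on Apr 2.
+9 hours and 4 minutes → arrive 7:12 AM UTC on Apr 3.
Flight 1 lands earlier by 5 hours 20 minutes.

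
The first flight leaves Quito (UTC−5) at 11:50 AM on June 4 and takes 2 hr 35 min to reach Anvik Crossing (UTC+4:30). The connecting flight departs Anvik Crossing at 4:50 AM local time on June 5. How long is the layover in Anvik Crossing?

Convert departure to UTC: 11:50 AM + 5:00 = 4:50 PM UTC on Jun 4.
Add 2 hours and 35 minutes flight time → 7:25 PM UTC.
Anvik Crossing is UTC+4:30, so local arrival = 7:25 PM + 4:30 = 11:55 PM on Jun 4.
Layover = 4:50 AM − 11:55 PM (+1 day) = 4 hours 55 minutes.

4 hours 55 minutes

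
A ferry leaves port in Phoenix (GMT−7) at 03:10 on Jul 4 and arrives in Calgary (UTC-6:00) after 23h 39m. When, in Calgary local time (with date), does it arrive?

03:49 on Jul 5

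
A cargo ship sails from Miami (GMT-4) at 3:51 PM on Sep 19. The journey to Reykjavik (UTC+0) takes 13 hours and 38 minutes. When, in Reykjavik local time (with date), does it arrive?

9:29 AM on Sep 20

Convert departure to UTC: 3:51 PM + 4:00 = 7:51 PM UTC on Sep 19.
Add 13 hours and 38 minutes travel time → 9:29 AM UTC (Sep 20).
Reykjavik is UTC+0, so local arrival is the same: 9:29 AM on Sep 20.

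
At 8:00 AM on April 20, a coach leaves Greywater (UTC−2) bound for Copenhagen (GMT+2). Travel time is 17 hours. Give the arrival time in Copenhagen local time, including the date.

5:00 AM on April 21

Convert departure to UTC: 8:00 AM + 2:00 = 10:00 AM UTC on Apr 20.
Add 17 hours travel time → 3:00 AM UTC (Apr 21).
Copenhagen is UTC+2:00, so local arrival = 3:00 AM + 2:00 = 5:00 AM on Apr 21.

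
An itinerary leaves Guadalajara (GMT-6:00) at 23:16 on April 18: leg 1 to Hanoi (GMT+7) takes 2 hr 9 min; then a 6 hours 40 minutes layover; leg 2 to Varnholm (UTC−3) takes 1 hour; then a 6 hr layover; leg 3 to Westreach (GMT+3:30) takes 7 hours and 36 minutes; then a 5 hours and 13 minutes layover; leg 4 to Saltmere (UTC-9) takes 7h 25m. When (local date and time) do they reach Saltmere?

Convert departure to UTC: 23:16 + 6:00 = 05:16 UTC on Apr 19.
Add 2 hours 9 minutes leg 1 → 07:25 UTC.
Add 6 hours 40 minutes layover in Hanoi → 14:05 UTC.
Add 1 hour leg 2 → 15:05 UTC.
Add 6 hours layover in Varnholm → 21:05 UTC.
Add 7 hours 36 minutes leg 3 → 04:41 UTC (Apr 20).
Add 5 hours 13 minutes layover in Westreach → 09:54 UTC.
Add 7 hours and 25 minutes leg 4 → 17:19 UTC.
Saltmere is UTC−9:00, so local arrival = 17:19 − 9:00 = 08:19 on Apr 20.

08:19 on April 20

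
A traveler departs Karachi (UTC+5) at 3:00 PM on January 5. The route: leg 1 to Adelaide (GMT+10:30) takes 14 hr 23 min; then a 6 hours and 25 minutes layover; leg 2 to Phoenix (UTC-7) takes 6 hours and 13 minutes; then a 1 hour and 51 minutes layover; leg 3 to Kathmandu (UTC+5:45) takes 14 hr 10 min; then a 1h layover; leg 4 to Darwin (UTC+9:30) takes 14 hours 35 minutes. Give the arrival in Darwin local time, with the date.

Convert departure to UTC: 3:00 PM − 5:00 = 10:00 AM UTC on Jan 5.
Add 14 hours and 23 minutes leg 1 → 12:23 AM UTC (Jan 6).
Add 6 hours and 25 minutes layover in Adelaide → 6:48 AM UTC.
Add 6 hours 13 minutes leg 2 → 1:01 PM UTC.
Add 1 hour and 51 minutes layover in Phoenix → 2:52 PM UTC.
Add 14 hours 10 minutes leg 3 → 5:02 AM UTC (Jan 7).
Add 1 hour layover in Kathmandu → 6:02 AM UTC.
Add 14 hours 35 minutes leg 4 → 8:37 PM UTC.
Darwin is UTC+9:30, so local arrival = 8:37 PM + 9:30 = 6:07 AM on Jan 8.

6:07 AM on January 8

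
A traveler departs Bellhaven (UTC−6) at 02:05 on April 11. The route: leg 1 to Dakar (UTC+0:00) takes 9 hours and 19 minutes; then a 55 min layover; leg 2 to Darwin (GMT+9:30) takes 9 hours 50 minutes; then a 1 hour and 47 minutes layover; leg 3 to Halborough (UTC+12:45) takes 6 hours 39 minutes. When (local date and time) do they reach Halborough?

Convert departure to UTC: 02:05 + 6:00 = 08:05 UTC on Apr 11.
Add 9 hours and 19 minutes leg 1 → 17:24 UTC.
Add 55 minutes layover in Dakar → 18:19 UTC.
Add 9 hours and 50 minutes leg 2 → 04:09 UTC (Apr 12).
Add 1 hour 47 minutes layover in Darwin → 05:56 UTC.
Add 6 hours and 39 minutes leg 3 → 12:35 UTC.
Halborough is UTC+12:45, so local arrival = 12:35 + 12:45 = 01:20 on Apr 13.

01:20 on April 13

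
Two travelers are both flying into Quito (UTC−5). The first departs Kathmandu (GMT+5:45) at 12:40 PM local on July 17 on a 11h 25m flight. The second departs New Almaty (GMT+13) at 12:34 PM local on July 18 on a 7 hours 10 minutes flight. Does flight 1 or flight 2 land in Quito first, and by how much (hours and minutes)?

the first, by 12 hours 24 minutes

Flight 1 in UTC: 12:40 PM − 5:45 = 6:55 AM on Jul 17.
+11 hours and 25 minutes → arrive 6:20 PM UTC on Jul 17.
Flight 2 in UTC: 12:34 PM − 13:00 = 11:34 PM on Jul 17.
+7 hours and 10 minutes → arrive 6:44 AM UTC on Jul 18.
Flight 1 lands earlier by 12 hours 24 minutes.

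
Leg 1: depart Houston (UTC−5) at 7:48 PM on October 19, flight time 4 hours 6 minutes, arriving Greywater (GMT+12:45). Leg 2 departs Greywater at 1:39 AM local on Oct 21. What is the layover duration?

8 hours

Convert departure to UTC: 7:48 PM + 5:00 = 12:48 AM UTC on Oct 20.
Add 4 hours and 6 minutes flight time → 4:54 AM UTC.
Greywater is UTC+12:45, so local arrival = 4:54 AM + 12:45 = 5:39 PM on Oct 20.
Layover = 1:39 AM − 5:39 PM (+1 day) = 8 hours.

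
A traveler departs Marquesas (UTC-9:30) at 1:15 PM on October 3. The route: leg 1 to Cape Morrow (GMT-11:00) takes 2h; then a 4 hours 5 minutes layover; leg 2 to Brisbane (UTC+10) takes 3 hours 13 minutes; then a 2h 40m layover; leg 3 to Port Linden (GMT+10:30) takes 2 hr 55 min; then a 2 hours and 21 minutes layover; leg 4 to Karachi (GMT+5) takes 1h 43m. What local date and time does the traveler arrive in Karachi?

10:42 PM on October 4

Convert departure to UTC: 1:15 PM + 9:30 = 10:45 PM UTC on Oct 3.
Add 2 hours leg 1 → 12:45 AM UTC (Oct 4).
Add 4 hours 5 minutes layover in Cape Morrow → 4:50 AM UTC.
Add 3 hours and 13 minutes leg 2 → 8:03 AM UTC.
Add 2 hours 40 minutes layover in Brisbane → 10:43 AM UTC.
Add 2 hours and 55 minutes leg 3 → 1:38 PM UTC.
Add 2 hours 21 minutes layover in Port Linden → 3:59 PM UTC.
Add 1 hour 43 minutes leg 4 → 5:42 PM UTC.
Karachi is UTC+5:00, so local arrival = 5:42 PM + 5:00 = 10:42 PM on Oct 4.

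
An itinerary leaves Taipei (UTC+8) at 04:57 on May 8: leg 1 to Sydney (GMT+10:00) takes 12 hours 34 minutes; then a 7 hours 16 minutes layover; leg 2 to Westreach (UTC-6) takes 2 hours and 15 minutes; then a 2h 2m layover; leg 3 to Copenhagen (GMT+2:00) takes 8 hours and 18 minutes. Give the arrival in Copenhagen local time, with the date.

07:22 on May 9

Convert departure to UTC: 04:57 − 8:00 = 20:57 UTC on May 7.
Add 12 hours and 34 minutes leg 1 → 09:31 UTC (May 8).
Add 7 hours 16 minutes layover in Sydney → 16:47 UTC.
Add 2 hours 15 minutes leg 2 → 19:02 UTC.
Add 2 hours and 2 minutes layover in Westreach → 21:04 UTC.
Add 8 hours and 18 minutes leg 3 → 05:22 UTC (May 9).
Copenhagen is UTC+2:00, so local arrival = 05:22 + 2:00 = 07:22 on May 9.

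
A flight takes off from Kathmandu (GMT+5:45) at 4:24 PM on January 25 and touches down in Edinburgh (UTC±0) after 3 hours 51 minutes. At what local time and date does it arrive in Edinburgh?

Convert departure to UTC: 4:24 PM − 5:45 = 10:39 AM UTC on Jan 25.
Add 3 hours and 51 minutes travel time → 2:30 PM UTC.
Edinburgh is UTC+0, so local arrival is the same: 2:30 PM on Jan 25.

2:30 PM on Jan 25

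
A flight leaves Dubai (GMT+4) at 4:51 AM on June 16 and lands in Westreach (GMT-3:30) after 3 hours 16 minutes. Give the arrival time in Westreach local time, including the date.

12:37 AM on June 16

Convert departure to UTC: 4:51 AM − 4:00 = 12:51 AM UTC on Jun 16.
Add 3 hours and 16 minutes travel time → 4:07 AM UTC.
Westreach is UTC−3:30, so local arrival = 4:07 AM − 3:30 = 12:37 AM on Jun 16.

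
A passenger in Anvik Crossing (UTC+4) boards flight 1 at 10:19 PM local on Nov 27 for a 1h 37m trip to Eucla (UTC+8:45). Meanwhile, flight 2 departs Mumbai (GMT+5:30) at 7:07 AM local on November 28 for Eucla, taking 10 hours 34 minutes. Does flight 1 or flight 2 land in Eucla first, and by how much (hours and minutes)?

the first, by 16 hours 15 minutes

Flight 1 in UTC: 10:19 PM − 4:00 = 6:19 PM on Nov 27.
+1 hour and 37 minutes → arrive 7:56 PM UTC on Nov 27.
Flight 2 in UTC: 7:07 AM − 5:30 = 1:37 AM on Nov 28.
+10 hours 34 minutes → arrive 12:11 PM UTC on Nov 28.
Flight 1 lands earlier by 16 hours 15 minutes.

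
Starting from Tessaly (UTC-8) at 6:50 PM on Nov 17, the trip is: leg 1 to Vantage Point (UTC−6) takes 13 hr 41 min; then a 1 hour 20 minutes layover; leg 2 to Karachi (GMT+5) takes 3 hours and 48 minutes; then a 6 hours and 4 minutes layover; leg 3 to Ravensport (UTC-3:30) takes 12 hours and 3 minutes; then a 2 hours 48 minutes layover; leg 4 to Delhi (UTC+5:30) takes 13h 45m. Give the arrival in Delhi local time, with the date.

1:49 PM on November 20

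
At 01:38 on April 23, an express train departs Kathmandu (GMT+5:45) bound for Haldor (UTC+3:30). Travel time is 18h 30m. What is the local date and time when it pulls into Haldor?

17:53 on April 23

Convert departure to UTC: 01:38 − 5:45 = 19:53 UTC on Apr 22.
Add 18 hours 30 minutes travel time → 14:23 UTC (Apr 23).
Haldor is UTC+3:30, so local arrival = 14:23 + 3:30 = 17:53 on Apr 23.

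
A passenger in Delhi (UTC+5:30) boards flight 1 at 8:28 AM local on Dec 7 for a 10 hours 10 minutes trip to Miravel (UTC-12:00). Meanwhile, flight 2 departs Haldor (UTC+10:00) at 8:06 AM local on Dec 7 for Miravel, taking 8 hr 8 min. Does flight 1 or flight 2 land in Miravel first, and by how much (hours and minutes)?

the second, by 6 hours 54 minutes

Flight 1 in UTC: 8:28 AM − 5:30 = 2:58 AM on Dec 7.
+10 hours 10 minutes → arrive 1:08 PM UTC on Dec 7.
Flight 2 in UTC: 8:06 AM − 10:00 = 10:06 PM on Dec 6.
+8 hours and 8 minutes → arrive 6:14 AM UTC on Dec 7.
Flight 2 lands earlier by 6 hours 54 minutes.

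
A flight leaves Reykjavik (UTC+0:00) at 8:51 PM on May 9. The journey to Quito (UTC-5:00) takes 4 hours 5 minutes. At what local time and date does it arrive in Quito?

Quito is 5:00 behind Reykjavik.
After 4 hours 5 minutes it is 12:56 AM (May 10) in Reykjavik.
Shift by the zone difference: 12:56 AM − 5:00 = 7:56 PM on May 9 in Quito.

7:56 PM on May 9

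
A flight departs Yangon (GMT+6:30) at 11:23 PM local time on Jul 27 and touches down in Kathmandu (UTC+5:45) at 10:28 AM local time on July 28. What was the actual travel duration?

11 hours 50 minutes

Departure in UTC: 11:23 PM − 6:30 = 4:53 PM on Jul 27.
Arrival in UTC: 10:28 AM − 5:45 = 4:43 AM on Jul 28.
Elapsed = 4:43 AM − 4:53 PM (+1 day) = 11 hours 50 minutes.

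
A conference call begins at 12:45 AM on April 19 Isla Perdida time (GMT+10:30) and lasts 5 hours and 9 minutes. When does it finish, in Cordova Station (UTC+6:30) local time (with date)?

Convert start to UTC: 12:45 AM − 10:30 = 2:15 PM UTC on Apr 18.
Add 5 hours 9 minutes duration → 7:24 PM UTC.
Cordova Station is UTC+6:30, so local end time = 7:24 PM + 6:30 = 1:54 AM on Apr 19.

1:54 AM on Apr 19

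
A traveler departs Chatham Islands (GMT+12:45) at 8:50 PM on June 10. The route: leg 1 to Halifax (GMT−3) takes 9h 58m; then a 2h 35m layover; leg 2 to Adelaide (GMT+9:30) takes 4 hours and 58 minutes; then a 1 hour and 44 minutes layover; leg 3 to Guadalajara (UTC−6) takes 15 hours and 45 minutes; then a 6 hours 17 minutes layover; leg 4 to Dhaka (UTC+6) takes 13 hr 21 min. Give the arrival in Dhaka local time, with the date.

8:43 PM on June 12

Convert departure to UTC: 8:50 PM − 12:45 = 8:05 AM UTC on Jun 10.
Add 9 hours 58 minutes leg 1 → 6:03 PM UTC.
Add 2 hours and 35 minutes layover in Halifax → 8:38 PM UTC.
Add 4 hours and 58 minutes leg 2 → 1:36 AM UTC (Jun 11).
Add 1 hour and 44 minutes layover in Adelaide → 3:20 AM UTC.
Add 15 hours 45 minutes leg 3 → 7:05 PM UTC.
Add 6 hours and 17 minutes layover in Guadalajara → 1:22 AM UTC (Jun 12).
Add 13 hours and 21 minutes leg 4 → 2:43 PM UTC.
Dhaka is UTC+6:00, so local arrival = 2:43 PM + 6:00 = 8:43 PM on Jun 12.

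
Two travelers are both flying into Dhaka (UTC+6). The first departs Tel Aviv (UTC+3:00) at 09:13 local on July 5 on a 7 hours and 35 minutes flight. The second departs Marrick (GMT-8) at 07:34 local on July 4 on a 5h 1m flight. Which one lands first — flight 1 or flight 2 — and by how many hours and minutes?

the second, by 17 hours 13 minutes

Flight 1 in UTC: 09:13 − 3:00 = 06:13 on Jul 5.
+7 hours 35 minutes → arrive 13:48 UTC on Jul 5.
Flight 2 in UTC: 07:34 + 8:00 = 15:34 on Jul 4.
+5 hours 1 minute → arrive 20:35 UTC on Jul 4.
Flight 2 lands earlier by 17 hours 13 minutes.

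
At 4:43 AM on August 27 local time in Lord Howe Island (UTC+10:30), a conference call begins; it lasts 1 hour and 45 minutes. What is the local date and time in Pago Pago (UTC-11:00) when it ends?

Pago Pago is 21:30 behind Lord Howe Island.
After 1 hour 45 minutes it is 6:28 AM in Lord Howe Island.
Shift by the zone difference: 6:28 AM − 21:30 = 8:58 AM on Aug 26 in Pago Pago.

8:58 AM on August 26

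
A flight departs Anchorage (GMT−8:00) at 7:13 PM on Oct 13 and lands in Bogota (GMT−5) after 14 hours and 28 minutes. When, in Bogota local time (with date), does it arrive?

Bogota is 3:00 ahead of Anchorage.
After 14 hours and 28 minutes it is 9:41 AM (Oct 14) in Anchorage.
Shift by the zone difference: 9:41 AM + 3:00 = 12:41 PM on Oct 14 in Bogota.

12:41 PM on October 14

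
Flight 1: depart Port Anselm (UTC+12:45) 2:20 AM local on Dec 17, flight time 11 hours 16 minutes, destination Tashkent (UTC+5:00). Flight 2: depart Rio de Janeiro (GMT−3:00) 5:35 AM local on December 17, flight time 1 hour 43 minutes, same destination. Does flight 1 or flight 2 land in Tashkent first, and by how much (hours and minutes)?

the first, by 9 hours 27 minutes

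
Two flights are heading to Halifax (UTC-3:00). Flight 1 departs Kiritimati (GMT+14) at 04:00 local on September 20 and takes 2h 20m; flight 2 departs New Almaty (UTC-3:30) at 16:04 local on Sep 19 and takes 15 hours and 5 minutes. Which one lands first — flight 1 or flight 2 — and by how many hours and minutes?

Flight 1 in UTC: 04:00 − 14:00 = 14:00 on Sep 19.
+2 hours 20 minutes → arrive 16:20 UTC on Sep 19.
Flight 2 in UTC: 16:04 + 3:30 = 19:34 on Sep 19.
+15 hours 5 minutes → arrive 10:39 UTC on Sep 20.
Flight 1 lands earlier by 18 hours 19 minutes.

the first, by 18 hours 19 minutes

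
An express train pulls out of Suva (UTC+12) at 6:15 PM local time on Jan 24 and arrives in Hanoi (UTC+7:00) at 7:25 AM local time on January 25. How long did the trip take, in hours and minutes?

18 hours 10 minutes

Departure in UTC: 6:15 PM − 12:00 = 6:15 AM on Jan 24.
Arrival in UTC: 7:25 AM − 7:00 = 12:25 AM on Jan 25.
Elapsed = 12:25 AM − 6:15 AM (+1 day) = 18 hours 10 minutes.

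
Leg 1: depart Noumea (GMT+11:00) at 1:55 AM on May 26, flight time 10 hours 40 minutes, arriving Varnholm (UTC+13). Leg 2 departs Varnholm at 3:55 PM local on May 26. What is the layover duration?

Convert departure to UTC: 1:55 AM − 11:00 = 2:55 PM UTC on May 25.
Add 10 hours and 40 minutes flight time → 1:35 AM UTC (May 26).
Varnholm is UTC+13:00, so local arrival = 1:35 AM + 13:00 = 2:35 PM on May 26.
Layover = 3:55 PM − 2:35 PM = 1 hour 20 minutes.

1 hour 20 minutes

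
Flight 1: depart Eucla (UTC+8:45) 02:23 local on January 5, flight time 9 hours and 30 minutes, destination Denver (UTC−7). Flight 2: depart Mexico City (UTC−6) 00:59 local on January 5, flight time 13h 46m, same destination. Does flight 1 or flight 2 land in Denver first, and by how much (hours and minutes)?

Flight 1 in UTC: 02:23 − 8:45 = 17:38 on Jan 4.
+9 hours 30 minutes → arrive 03:08 UTC on Jan 5.
Flight 2 in UTC: 00:59 + 6:00 = 06:59 on Jan 5.
+13 hours and 46 minutes → arrive 20:45 UTC on Jan 5.
Flight 1 lands earlier by 17 hours 37 minutes.

the first, by 17 hours 37 minutes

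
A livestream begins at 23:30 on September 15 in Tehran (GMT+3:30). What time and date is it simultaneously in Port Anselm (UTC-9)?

In UTC: 23:30 − 3:30 = 20:00 on Sep 15.
Port Anselm is UTC−9:00: 20:00 − 9:00 = 11:00 on Sep 15.

11:00 on September 15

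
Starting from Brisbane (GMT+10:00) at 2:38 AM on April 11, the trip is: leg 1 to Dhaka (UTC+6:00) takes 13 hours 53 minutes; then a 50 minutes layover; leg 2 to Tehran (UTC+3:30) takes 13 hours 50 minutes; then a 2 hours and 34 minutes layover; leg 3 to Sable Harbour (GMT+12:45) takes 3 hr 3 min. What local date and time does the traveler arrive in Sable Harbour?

3:33 PM on April 12

Convert departure to UTC: 2:38 AM − 10:00 = 4:38 PM UTC on Apr 10.
Add 13 hours 53 minutes leg 1 → 6:31 AM UTC (Apr 11).
Add 50 minutes layover in Dhaka → 7:21 AM UTC.
Add 13 hours and 50 minutes leg 2 → 9:11 PM UTC.
Add 2 hours 34 minutes layover in Tehran → 11:45 PM UTC.
Add 3 hours 3 minutes leg 3 → 2:48 AM UTC (Apr 12).
Sable Harbour is UTC+12:45, so local arrival = 2:48 AM + 12:45 = 3:33 PM on Apr 12.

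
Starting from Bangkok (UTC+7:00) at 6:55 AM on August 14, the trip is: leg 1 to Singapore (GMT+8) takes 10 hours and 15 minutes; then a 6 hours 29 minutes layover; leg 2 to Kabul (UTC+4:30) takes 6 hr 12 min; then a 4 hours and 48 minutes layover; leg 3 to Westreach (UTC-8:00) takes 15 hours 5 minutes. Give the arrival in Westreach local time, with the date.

10:44 AM on August 15

Convert departure to UTC: 6:55 AM − 7:00 = 11:55 PM UTC on Aug 13.
Add 10 hours and 15 minutes leg 1 → 10:10 AM UTC (Aug 14).
Add 6 hours and 29 minutes layover in Singapore → 4:39 PM UTC.
Add 6 hours and 12 minutes leg 2 → 10:51 PM UTC.
Add 4 hours 48 minutes layover in Kabul → 3:39 AM UTC (Aug 15).
Add 15 hours and 5 minutes leg 3 → 6:44 PM UTC.
Westreach is UTC−8:00, so local arrival = 6:44 PM − 8:00 = 10:44 AM on Aug 15.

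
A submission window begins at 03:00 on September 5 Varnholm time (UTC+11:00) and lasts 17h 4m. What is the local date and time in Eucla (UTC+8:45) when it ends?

Convert start to UTC: 03:00 − 11:00 = 16:00 UTC on Sep 4.
Add 17 hours 4 minutes duration → 09:04 UTC (Sep 5).
Eucla is UTC+8:45, so local end time = 09:04 + 8:45 = 17:49 on Sep 5.

17:49 on Sep 5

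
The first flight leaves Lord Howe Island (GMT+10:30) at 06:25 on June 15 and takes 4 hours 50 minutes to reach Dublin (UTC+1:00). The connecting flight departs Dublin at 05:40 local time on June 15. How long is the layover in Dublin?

Convert departure to UTC: 06:25 − 10:30 = 19:55 UTC on Jun 14.
Add 4 hours and 50 minutes flight time → 00:45 UTC (Jun 15).
Dublin is UTC+1:00, so local arrival = 00:45 + 1:00 = 01:45 on Jun 15.
Layover = 05:40 − 01:45 = 3 hours 55 minutes.

3 hours 55 minutes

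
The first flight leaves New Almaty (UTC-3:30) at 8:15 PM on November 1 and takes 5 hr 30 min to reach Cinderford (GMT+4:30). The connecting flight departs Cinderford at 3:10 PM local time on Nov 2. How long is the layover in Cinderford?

Convert departure to UTC: 8:15 PM + 3:30 = 11:45 PM UTC on Nov 1.
Add 5 hours 30 minutes flight time → 5:15 AM UTC (Nov 2).
Cinderford is UTC+4:30, so local arrival = 5:15 AM + 4:30 = 9:45 AM on Nov 2.
Layover = 3:10 PM − 9:45 AM = 5 hours 25 minutes.

5 hours 25 minutes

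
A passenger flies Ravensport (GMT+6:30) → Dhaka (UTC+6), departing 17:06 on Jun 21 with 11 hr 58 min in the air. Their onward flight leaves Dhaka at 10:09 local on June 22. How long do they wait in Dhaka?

5 hours 35 minutes

Convert departure to UTC: 17:06 − 6:30 = 10:36 UTC on Jun 21.
Add 11 hours and 58 minutes flight time → 22:34 UTC.
Dhaka is UTC+6:00, so local arrival = 22:34 + 6:00 = 04:34 on Jun 22.
Layover = 10:09 − 04:34 = 5 hours 35 minutes.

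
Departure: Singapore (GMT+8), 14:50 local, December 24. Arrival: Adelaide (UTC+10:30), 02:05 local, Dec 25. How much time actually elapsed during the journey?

8 hours 45 minutes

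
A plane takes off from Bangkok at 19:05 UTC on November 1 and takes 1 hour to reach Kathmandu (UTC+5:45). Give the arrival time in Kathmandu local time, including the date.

Departure is given in UTC: 19:05 on Nov 1.
Add 1 hour → 20:05 UTC.
Kathmandu is UTC+5:45: 20:05 + 5:45 = 01:50 on Nov 2.

01:50 on November 2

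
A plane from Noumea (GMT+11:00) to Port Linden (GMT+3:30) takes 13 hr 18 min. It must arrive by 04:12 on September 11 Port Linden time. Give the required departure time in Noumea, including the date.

22:24 on September 10

Target arrival in UTC: 04:12 − 3:30 = 00:42 on Sep 11.
Subtract 13 hours 18 minutes → departure 11:24 UTC on Sep 10.
Noumea is UTC+11:00: 11:24 + 11:00 = 22:24 on Sep 10.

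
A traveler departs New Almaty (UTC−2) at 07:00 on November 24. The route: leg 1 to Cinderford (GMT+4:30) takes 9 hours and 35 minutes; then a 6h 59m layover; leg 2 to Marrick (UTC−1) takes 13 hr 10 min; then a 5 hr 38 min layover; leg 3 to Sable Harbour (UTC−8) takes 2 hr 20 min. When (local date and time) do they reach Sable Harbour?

Convert departure to UTC: 07:00 + 2:00 = 09:00 UTC on Nov 24.
Add 9 hours and 35 minutes leg 1 → 18:35 UTC.
Add 6 hours 59 minutes layover in Cinderford → 01:34 UTC (Nov 25).
Add 13 hours and 10 minutes leg 2 → 14:44 UTC.
Add 5 hours and 38 minutes layover in Marrick → 20:22 UTC.
Add 2 hours 20 minutes leg 3 → 22:42 UTC.
Sable Harbour is UTC−8:00, so local arrival = 22:42 − 8:00 = 14:42 on Nov 25.

14:42 on Nov 25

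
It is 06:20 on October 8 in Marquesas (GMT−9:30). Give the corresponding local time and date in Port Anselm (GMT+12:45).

In UTC: 06:20 + 9:30 = 15:50 on Oct 8.
Port Anselm is UTC+12:45: 15:50 + 12:45 = 04:35 on Oct 9.

04:35 on October 9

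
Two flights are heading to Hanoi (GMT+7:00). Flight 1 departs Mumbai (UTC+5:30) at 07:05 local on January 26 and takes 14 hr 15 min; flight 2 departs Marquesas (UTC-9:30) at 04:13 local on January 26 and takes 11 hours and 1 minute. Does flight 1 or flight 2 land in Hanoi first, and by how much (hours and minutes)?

Flight 1 in UTC: 07:05 − 5:30 = 01:35 on Jan 26.
+14 hours 15 minutes → arrive 15:50 UTC on Jan 26.
Flight 2 in UTC: 04:13 + 9:30 = 13:43 on Jan 26.
+11 hours 1 minute → arrive 00:44 UTC on Jan 27.
Flight 1 lands earlier by 8 hours 54 minutes.

the first, by 8 hours 54 minutes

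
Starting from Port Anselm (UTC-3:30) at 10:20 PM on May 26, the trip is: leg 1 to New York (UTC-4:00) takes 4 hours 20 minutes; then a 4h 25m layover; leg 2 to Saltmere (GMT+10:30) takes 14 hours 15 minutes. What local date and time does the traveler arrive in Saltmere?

Convert departure to UTC: 10:20 PM + 3:30 = 1:50 AM UTC on May 27.
Add 4 hours 20 minutes leg 1 → 6:10 AM UTC.
Add 4 hours and 25 minutes layover in New York → 10:35 AM UTC.
Add 14 hours and 15 minutes leg 2 → 12:50 AM UTC (May 28).
Saltmere is UTC+10:30, so local arrival = 12:50 AM + 10:30 = 11:20 AM on May 28.

11:20 AM on May 28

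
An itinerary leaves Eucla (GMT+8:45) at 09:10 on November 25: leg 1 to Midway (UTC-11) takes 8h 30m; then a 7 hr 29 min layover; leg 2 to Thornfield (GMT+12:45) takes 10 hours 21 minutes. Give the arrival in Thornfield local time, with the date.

Convert departure to UTC: 09:10 − 8:45 = 00:25 UTC on Nov 25.
Add 8 hours 30 minutes leg 1 → 08:55 UTC.
Add 7 hours and 29 minutes layover in Midway → 16:24 UTC.
Add 10 hours 21 minutes leg 2 → 02:45 UTC (Nov 26).
Thornfield is UTC+12:45, so local arrival = 02:45 + 12:45 = 15:30 on Nov 26.

15:30 on Nov 26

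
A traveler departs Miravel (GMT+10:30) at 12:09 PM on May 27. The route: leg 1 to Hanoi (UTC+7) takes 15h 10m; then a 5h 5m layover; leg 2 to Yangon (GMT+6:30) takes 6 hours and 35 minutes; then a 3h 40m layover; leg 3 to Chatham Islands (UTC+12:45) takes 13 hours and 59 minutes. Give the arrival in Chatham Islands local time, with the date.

10:53 AM on May 29

Convert departure to UTC: 12:09 PM − 10:30 = 1:39 AM UTC on May 27.
Add 15 hours 10 minutes leg 1 → 4:49 PM UTC.
Add 5 hours 5 minutes layover in Hanoi → 9:54 PM UTC.
Add 6 hours and 35 minutes leg 2 → 4:29 AM UTC (May 28).
Add 3 hours and 40 minutes layover in Yangon → 8:09 AM UTC.
Add 13 hours 59 minutes leg 3 → 10:08 PM UTC.
Chatham Islands is UTC+12:45, so local arrival = 10:08 PM + 12:45 = 10:53 AM on May 29.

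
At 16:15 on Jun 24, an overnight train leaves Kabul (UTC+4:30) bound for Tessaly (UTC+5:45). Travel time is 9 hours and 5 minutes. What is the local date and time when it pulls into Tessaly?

Convert departure to UTC: 16:15 − 4:30 = 11:45 UTC on Jun 24.
Add 9 hours and 5 minutes travel time → 20:50 UTC.
Tessaly is UTC+5:45, so local arrival = 20:50 + 5:45 = 02:35 on Jun 25.

02:35 on June 25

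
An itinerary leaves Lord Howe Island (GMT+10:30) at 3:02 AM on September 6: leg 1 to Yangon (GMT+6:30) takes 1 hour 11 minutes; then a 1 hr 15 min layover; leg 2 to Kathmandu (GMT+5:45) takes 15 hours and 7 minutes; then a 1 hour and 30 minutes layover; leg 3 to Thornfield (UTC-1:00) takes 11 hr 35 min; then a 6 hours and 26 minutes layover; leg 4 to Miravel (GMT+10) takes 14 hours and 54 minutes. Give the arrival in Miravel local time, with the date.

Convert departure to UTC: 3:02 AM − 10:30 = 4:32 PM UTC on Sep 5.
Add 1 hour 11 minutes leg 1 → 5:43 PM UTC.
Add 1 hour 15 minutes layover in Yangon → 6:58 PM UTC.
Add 15 hours and 7 minutes leg 2 → 10:05 AM UTC (Sep 6).
Add 1 hour 30 minutes layover in Kathmandu → 11:35 AM UTC.
Add 11 hours and 35 minutes leg 3 → 11:10 PM UTC.
Add 6 hours and 26 minutes layover in Thornfield → 5:36 AM UTC (Sep 7).
Add 14 hours and 54 minutes leg 4 → 8:30 PM UTC.
Miravel is UTC+10:00, so local arrival = 8:30 PM + 10:00 = 6:30 AM on Sep 8.

6:30 AM on Sep 8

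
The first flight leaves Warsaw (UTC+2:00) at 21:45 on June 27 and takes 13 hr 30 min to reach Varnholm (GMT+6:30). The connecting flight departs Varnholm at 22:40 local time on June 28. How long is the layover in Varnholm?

6 hours 55 minutes

Convert departure to UTC: 21:45 − 2:00 = 19:45 UTC on Jun 27.
Add 13 hours and 30 minutes flight time → 09:15 UTC (Jun 28).
Varnholm is UTC+6:30, so local arrival = 09:15 + 6:30 = 15:45 on Jun 28.
Layover = 22:40 − 15:45 = 6 hours 55 minutes.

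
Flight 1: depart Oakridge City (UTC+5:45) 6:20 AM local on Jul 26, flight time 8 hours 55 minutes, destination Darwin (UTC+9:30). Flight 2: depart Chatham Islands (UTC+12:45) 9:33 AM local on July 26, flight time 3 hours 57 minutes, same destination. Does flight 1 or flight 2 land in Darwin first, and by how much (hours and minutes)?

Flight 1 in UTC: 6:20 AM − 5:45 = 12:35 AM on Jul 26.
+8 hours and 55 minutes → arrive 9:30 AM UTC on Jul 26.
Flight 2 in UTC: 9:33 AM − 12:45 = 8:48 PM on Jul 25.
+3 hours and 57 minutes → arrive 12:45 AM UTC on Jul 26.
Flight 2 lands earlier by 8 hours 45 minutes.

the second, by 8 hours 45 minutes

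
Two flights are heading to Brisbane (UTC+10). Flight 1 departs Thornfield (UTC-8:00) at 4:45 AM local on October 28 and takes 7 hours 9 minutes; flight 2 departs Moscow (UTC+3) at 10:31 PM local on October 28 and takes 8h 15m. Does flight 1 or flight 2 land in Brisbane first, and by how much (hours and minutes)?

Flight 1 in UTC: 4:45 AM + 8:00 = 12:45 PM on Oct 28.
+7 hours 9 minutes → arrive 7:54 PM UTC on Oct 28.
Flight 2 in UTC: 10:31 PM − 3:00 = 7:31 PM on Oct 28.
+8 hours and 15 minutes → arrive 3:46 AM UTC on Oct 29.
Flight 1 lands earlier by 7 hours 52 minutes.

the first, by 7 hours 52 minutes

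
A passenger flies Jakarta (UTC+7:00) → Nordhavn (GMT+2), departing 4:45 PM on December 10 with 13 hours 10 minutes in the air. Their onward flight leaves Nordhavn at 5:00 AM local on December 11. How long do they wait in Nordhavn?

4 hours 5 minutes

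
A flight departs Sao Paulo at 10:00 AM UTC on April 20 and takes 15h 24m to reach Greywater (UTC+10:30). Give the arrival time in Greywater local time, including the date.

11:54 AM on April 21

Departure is given in UTC: 10:00 AM on Apr 20.
Add 15 hours 24 minutes → 1:24 AM UTC (Apr 21).
Greywater is UTC+10:30: 1:24 AM + 10:30 = 11:54 AM on Apr 21.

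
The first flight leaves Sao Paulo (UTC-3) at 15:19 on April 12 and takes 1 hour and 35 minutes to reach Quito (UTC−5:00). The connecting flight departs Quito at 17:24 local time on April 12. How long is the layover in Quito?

Convert departure to UTC: 15:19 + 3:00 = 18:19 UTC on Apr 12.
Add 1 hour 35 minutes flight time → 19:54 UTC.
Quito is UTC−5:00, so local arrival = 19:54 − 5:00 = 14:54 on Apr 12.
Layover = 17:24 − 14:54 = 2 hours 30 minutes.

2 hours 30 minutes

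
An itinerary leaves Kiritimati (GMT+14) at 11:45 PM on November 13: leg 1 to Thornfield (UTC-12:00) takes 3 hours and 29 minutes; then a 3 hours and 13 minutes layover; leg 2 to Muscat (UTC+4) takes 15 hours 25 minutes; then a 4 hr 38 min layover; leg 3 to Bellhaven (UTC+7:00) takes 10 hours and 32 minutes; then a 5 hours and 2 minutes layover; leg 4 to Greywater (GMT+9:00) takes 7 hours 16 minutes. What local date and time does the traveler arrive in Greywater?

Convert departure to UTC: 11:45 PM − 14:00 = 9:45 AM UTC on Nov 13.
Add 3 hours and 29 minutes leg 1 → 1:14 PM UTC.
Add 3 hours 13 minutes layover in Thornfield → 4:27 PM UTC.
Add 15 hours 25 minutes leg 2 → 7:52 AM UTC (Nov 14).
Add 4 hours and 38 minutes layover in Muscat → 12:30 PM UTC.
Add 10 hours 32 minutes leg 3 → 11:02 PM UTC.
Add 5 hours and 2 minutes layover in Bellhaven → 4:04 AM UTC (Nov 15).
Add 7 hours and 16 minutes leg 4 → 11:20 AM UTC.
Greywater is UTC+9:00, so local arrival = 11:20 AM + 9:00 = 8:20 PM on Nov 15.

8:20 PM on November 15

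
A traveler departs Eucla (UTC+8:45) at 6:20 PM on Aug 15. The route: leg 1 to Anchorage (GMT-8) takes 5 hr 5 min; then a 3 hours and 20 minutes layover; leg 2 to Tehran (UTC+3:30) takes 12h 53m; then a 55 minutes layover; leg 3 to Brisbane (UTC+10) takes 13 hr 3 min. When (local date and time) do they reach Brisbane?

6:51 AM on Aug 17

Convert departure to UTC: 6:20 PM − 8:45 = 9:35 AM UTC on Aug 15.
Add 5 hours 5 minutes leg 1 → 2:40 PM UTC.
Add 3 hours and 20 minutes layover in Anchorage → 6:00 PM UTC.
Add 12 hours 53 minutes leg 2 → 6:53 AM UTC (Aug 16).
Add 55 minutes layover in Tehran → 7:48 AM UTC.
Add 13 hours and 3 minutes leg 3 → 8:51 PM UTC.
Brisbane is UTC+10:00, so local arrival = 8:51 PM + 10:00 = 6:51 AM on Aug 17.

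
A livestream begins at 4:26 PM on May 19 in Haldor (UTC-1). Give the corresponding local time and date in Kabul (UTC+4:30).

9:56 PM on May 19

Kabul is 5:30 ahead of Haldor.
Shift by the zone difference: 4:26 PM + 5:30 = 9:56 PM on May 19 in Kabul.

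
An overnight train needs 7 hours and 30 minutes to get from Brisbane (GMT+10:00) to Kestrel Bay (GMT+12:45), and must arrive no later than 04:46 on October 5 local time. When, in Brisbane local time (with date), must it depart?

18:31 on Oct 4

Target arrival in UTC: 04:46 − 12:45 = 16:01 on Oct 4.
Subtract 7 hours and 30 minutes → departure 08:31 UTC on Oct 4.
Brisbane is UTC+10:00: 08:31 + 10:00 = 18:31 on Oct 4.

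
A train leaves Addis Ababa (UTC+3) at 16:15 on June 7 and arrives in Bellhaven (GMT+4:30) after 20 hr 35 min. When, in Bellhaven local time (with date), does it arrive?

Convert departure to UTC: 16:15 − 3:00 = 13:15 UTC on Jun 7.
Add 20 hours 35 minutes travel time → 09:50 UTC (Jun 8).
Bellhaven is UTC+4:30, so local arrival = 09:50 + 4:30 = 14:20 on Jun 8.

14:20 on Jun 8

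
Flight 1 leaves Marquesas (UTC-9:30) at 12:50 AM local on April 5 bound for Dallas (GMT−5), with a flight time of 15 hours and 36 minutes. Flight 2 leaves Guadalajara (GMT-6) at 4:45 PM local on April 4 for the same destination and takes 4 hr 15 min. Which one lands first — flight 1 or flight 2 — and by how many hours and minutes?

the second, by 22 hours 56 minutes

Flight 1 in UTC: 12:50 AM + 9:30 = 10:20 AM on Apr 5.
+15 hours and 36 minutes → arrive 1:56 AM UTC on Apr 6.
Flight 2 in UTC: 4:45 PM + 6:00 = 10:45 PM on Apr 4.
+4 hours 15 minutes → arrive 3:00 AM UTC on Apr 5.
Flight 2 lands earlier by 22 hours 56 minutes.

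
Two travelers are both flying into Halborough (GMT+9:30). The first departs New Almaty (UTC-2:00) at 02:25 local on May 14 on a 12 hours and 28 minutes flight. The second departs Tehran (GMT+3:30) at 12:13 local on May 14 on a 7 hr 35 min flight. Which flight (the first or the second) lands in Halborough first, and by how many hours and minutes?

the second, by 35 minutes

Flight 1 in UTC: 02:25 + 2:00 = 04:25 on May 14.
+12 hours 28 minutes → arrive 16:53 UTC on May 14.
Flight 2 in UTC: 12:13 − 3:30 = 08:43 on May 14.
+7 hours 35 minutes → arrive 16:18 UTC on May 14.
Flight 2 lands earlier by 35 minutes.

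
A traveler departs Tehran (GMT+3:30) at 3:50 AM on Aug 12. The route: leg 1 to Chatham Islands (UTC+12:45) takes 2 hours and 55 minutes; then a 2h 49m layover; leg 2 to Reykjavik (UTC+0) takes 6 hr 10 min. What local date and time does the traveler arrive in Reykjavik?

12:14 PM on August 12

Convert departure to UTC: 3:50 AM − 3:30 = 12:20 AM UTC on Aug 12.
Add 2 hours 55 minutes leg 1 → 3:15 AM UTC.
Add 2 hours and 49 minutes layover in Chatham Islands → 6:04 AM UTC.
Add 6 hours and 10 minutes leg 2 → 12:14 PM UTC.
Reykjavik is UTC+0, so local arrival is the same: 12:14 PM on Aug 12.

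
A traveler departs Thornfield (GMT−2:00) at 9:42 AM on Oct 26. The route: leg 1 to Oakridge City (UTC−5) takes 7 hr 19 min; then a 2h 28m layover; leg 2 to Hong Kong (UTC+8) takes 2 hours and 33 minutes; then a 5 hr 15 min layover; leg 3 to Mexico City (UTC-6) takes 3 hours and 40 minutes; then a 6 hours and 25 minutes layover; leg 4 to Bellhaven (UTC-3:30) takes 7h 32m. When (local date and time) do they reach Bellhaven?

Convert departure to UTC: 9:42 AM + 2:00 = 11:42 AM UTC on Oct 26.
Add 7 hours 19 minutes leg 1 → 7:01 PM UTC.
Add 2 hours 28 minutes layover in Oakridge City → 9:29 PM UTC.
Add 2 hours and 33 minutes leg 2 → 12:02 AM UTC (Oct 27).
Add 5 hours 15 minutes layover in Hong Kong → 5:17 AM UTC.
Add 3 hours 40 minutes leg 3 → 8:57 AM UTC.
Add 6 hours and 25 minutes layover in Mexico City → 3:22 PM UTC.
Add 7 hours 32 minutes leg 4 → 10:54 PM UTC.
Bellhaven is UTC−3:30, so local arrival = 10:54 PM − 3:30 = 7:24 PM on Oct 27.

7:24 PM on October 27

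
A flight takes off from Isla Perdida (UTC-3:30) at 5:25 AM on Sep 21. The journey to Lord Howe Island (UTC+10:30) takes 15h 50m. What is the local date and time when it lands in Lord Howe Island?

Convert departure to UTC: 5:25 AM + 3:30 = 8:55 AM UTC on Sep 21.
Add 15 hours 50 minutes travel time → 12:45 AM UTC (Sep 22).
Lord Howe Island is UTC+10:30, so local arrival = 12:45 AM + 10:30 = 11:15 AM on Sep 22.

11:15 AM on Sep 22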